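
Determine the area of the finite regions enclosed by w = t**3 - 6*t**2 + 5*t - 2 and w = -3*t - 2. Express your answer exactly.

8

Set the curves equal: t**3 - 6*t**2 + 5*t - 2 = -3*t - 2, so t**3 - 6*t**2 + 8*t = 0, which factors as t*(t - 4)*(t - 2) = 0. The curves meet at t = 0, 2, 4.
On [0, 2], w = t**3 - 6*t**2 + 5*t - 2 is on top; that piece has area ∫[0,2] (t**3 - 6*t**2 + 8*t) dt = 4.
On [2, 4], w = -3*t - 2 is on top; that piece has area ∫[2,4] (-(t**3 - 6*t**2 + 8*t)) dt = 4.
Total enclosed area = 4 + 4 = 8.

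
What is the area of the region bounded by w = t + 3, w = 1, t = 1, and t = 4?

27/2

On [1, 4], (t + 3) - (1) = t + 2 is ≥ 0 throughout, so the area is a single integral of |t + 2|.
∫[1,4] (t + 2) dt = 27/2.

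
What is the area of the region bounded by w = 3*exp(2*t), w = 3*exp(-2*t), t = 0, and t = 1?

On [0, 1], (3*exp(2*t)) - (3*exp(-2*t)) = 3*exp(2*t) - 3*exp(-2*t) is ≥ 0 throughout, so the area is a single integral of |3*exp(2*t) - 3*exp(-2*t)|.
∫[0,1] (3*exp(2*t) - 3*exp(-2*t)) dt = -3 + 3*exp(-2)/2 + 3*exp(2)/2.

-3 + 3*exp(-2)/2 + 3*exp(2)/2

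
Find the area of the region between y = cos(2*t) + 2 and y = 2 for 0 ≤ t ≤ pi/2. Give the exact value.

The difference (cos(2*t) + 2) - (2) = cos(2*t) changes sign at t = pi/4 inside [0, pi/2], so split the integral there.
∫[0,pi/4] (cos(2*t)) dt = 1/2.
∫[pi/4,pi/2] (cos(2*t)) dt = -1/2; the area of that piece is 1/2.
Total area = 1/2 + 1/2 = 1.

1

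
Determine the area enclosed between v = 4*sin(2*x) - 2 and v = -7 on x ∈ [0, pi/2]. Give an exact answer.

On [0, pi/2], (4*sin(2*x) - 2) - (-7) = 4*sin(2*x) + 5 is ≥ 0 throughout, so the area is a single integral of |4*sin(2*x) + 5|.
∫[0,pi/2] (4*sin(2*x) + 5) dx = 4 + 5*pi/2.

4 + 5*pi/2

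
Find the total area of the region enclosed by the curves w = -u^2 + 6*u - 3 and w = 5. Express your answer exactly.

4/3

Set the curves equal: -u^2 + 6*u - 3 = 5, so -u^2 + 6*u - 8 = 0, which factors as -(u - 4)*(u - 2) = 0. The curves meet at u = 2, 4.
On [2, 4], w = -u^2 + 6*u - 3 is on top; that piece has area ∫[2,4] (-u^2 + 6*u - 8) du = 4/3.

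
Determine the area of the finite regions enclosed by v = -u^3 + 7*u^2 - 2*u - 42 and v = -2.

1741/12

Set the curves equal: -u^3 + 7*u^2 - 2*u - 42 = -2, so -u^3 + 7*u^2 - 2*u - 40 = 0, which factors as -(u - 5)*(u - 4)*(u + 2) = 0. The curves meet at u = -2, 4, 5.
On [-2, 4], v = -2 is on top; that piece has area ∫[-2,4] (-(-u^3 + 7*u^2 - 2*u - 40)) du = 144.
On [4, 5], v = -u^3 + 7*u^2 - 2*u - 42 is on top; that piece has area ∫[4,5] (-u^3 + 7*u^2 - 2*u - 40) du = 13/12.
Total enclosed area = 144 + 13/12 = 1741/12.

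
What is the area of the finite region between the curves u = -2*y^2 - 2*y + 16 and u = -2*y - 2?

72

Both boundary curves give u as a function of y, so integrate with respect to y. Setting them equal: -2*y^2 + 18 = 0, i.e. -2*(y - 3)*(y + 3) = 0, so they meet at y = -3, 3.
For y in [-3, 3], u = -2*y^2 - 2*y + 16 is on the right; area = ∫[-3,3] (-2*y^2 + 18) dy = 72.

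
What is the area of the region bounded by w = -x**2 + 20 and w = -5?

500/3

Set the curves equal: -x**2 + 20 = -5, so -x**2 + 25 = 0, which factors as -(x - 5)*(x + 5) = 0. The curves meet at x = -5, 5.
On [-5, 5], w = -x**2 + 20 is on top; that piece has area ∫[-5,5] (-x**2 + 25) dx = 500/3.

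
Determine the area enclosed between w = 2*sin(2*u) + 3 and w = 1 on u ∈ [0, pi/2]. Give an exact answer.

2 + pi

On [0, pi/2], (2*sin(2*u) + 3) - (1) = 2*sin(2*u) + 2 is ≥ 0 throughout, so the area is a single integral of |2*sin(2*u) + 2|.
∫[0,pi/2] (2*sin(2*u) + 2) du = 2 + pi.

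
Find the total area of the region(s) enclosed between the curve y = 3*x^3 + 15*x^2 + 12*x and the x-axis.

The curve meets the x-axis where 3*x^3 + 15*x^2 + 12*x = 0, i.e. 3*x*(x + 1)*(x + 4) = 0, at x = -4, -1, 0.
On [-4, -1] the curve lies above the axis; ∫[-4,-1] (3*x^3 + 15*x^2 + 12*x) dx = 135/4, giving area 135/4.
On [-1, 0] the curve lies below the axis; ∫[-1,0] (3*x^3 + 15*x^2 + 12*x) dx = -7/4, giving area 7/4.
Total area = 135/4 + 7/4 = 71/2.

71/2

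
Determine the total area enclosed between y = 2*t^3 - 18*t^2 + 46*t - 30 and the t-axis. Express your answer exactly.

16

The curve meets the t-axis where 2*t^3 - 18*t^2 + 46*t - 30 = 0, i.e. 2*(t - 5)*(t - 3)*(t - 1) = 0, at t = 1, 3, 5.
On [1, 3] the curve lies above the axis; ∫[1,3] (2*t^3 - 18*t^2 + 46*t - 30) dt = 8, giving area 8.
On [3, 5] the curve lies below the axis; ∫[3,5] (2*t^3 - 18*t^2 + 46*t - 30) dt = -8, giving area 8.
Total area = 8 + 8 = 16.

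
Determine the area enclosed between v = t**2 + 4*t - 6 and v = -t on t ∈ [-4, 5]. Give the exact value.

The difference (t**2 + 4*t - 6) - (-t) = t**2 + 5*t - 6 changes sign at t = 1 inside [-4, 5], so split the integral there.
∫[-4,1] (t**2 + 5*t - 6) dt = -275/6; the area of that piece is 275/6.
∫[1,5] (t**2 + 5*t - 6) dt = 232/3.
Total area = 275/6 + 232/3 = 739/6.

739/6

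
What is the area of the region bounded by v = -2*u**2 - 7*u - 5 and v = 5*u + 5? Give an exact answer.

Set the curves equal: -2*u**2 - 7*u - 5 = 5*u + 5, so -2*u**2 - 12*u - 10 = 0, which factors as -2*(u + 1)*(u + 5) = 0. The curves meet at u = -5, -1.
On [-5, -1], v = -2*u**2 - 7*u - 5 is on top; that piece has area ∫[-5,-1] (-2*u**2 - 12*u - 10) du = 64/3.

64/3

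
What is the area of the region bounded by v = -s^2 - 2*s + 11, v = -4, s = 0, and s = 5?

137/3

The difference (-s^2 - 2*s + 11) - (-4) = -s^2 - 2*s + 15 changes sign at s = 3 inside [0, 5], so split the integral there.
∫[0,3] (-s^2 - 2*s + 15) ds = 27.
∫[3,5] (-s^2 - 2*s + 15) ds = -56/3; the area of that piece is 56/3.
Total area = 27 + 56/3 = 137/3.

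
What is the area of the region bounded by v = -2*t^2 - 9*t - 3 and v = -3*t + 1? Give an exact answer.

1/3

Set the curves equal: -2*t^2 - 9*t - 3 = -3*t + 1, so -2*t^2 - 6*t - 4 = 0, which factors as -2*(t + 1)*(t + 2) = 0. The curves meet at t = -2, -1.
On [-2, -1], v = -2*t^2 - 9*t - 3 is on top; that piece has area ∫[-2,-1] (-2*t^2 - 6*t - 4) dt = 1/3.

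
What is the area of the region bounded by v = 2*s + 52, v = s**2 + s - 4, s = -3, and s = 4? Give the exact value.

2191/6

On [-3, 4], (2*s + 52) - (s**2 + s - 4) = -s**2 + s + 56 is ≥ 0 throughout, so the area is a single integral of |-s**2 + s + 56|.
∫[-3,4] (-s**2 + s + 56) ds = 2191/6.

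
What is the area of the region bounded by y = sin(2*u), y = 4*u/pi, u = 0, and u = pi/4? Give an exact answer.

On [0, pi/4], (sin(2*u)) - (4*u/pi) = -4*u/pi + sin(2*u) is ≥ 0 throughout, so the area is a single integral of |-4*u/pi + sin(2*u)|.
∫[0,pi/4] (-4*u/pi + sin(2*u)) du = 1/2 - pi/8.

1/2 - pi/8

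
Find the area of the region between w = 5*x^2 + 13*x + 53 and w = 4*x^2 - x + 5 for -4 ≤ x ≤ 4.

On [-4, 4], (5*x^2 + 13*x + 53) - (4*x^2 - x + 5) = x^2 + 14*x + 48 is ≥ 0 throughout, so the area is a single integral of |x^2 + 14*x + 48|.
∫[-4,4] (x^2 + 14*x + 48) dx = 1280/3.

1280/3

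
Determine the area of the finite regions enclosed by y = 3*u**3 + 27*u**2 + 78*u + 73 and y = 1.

3/2

Set the curves equal: 3*u**3 + 27*u**2 + 78*u + 73 = 1, so 3*u**3 + 27*u**2 + 78*u + 72 = 0, which factors as 3*(u + 2)*(u + 3)*(u + 4) = 0. The curves meet at u = -4, -3, -2.
On [-4, -3], y = 3*u**3 + 27*u**2 + 78*u + 73 is on top; that piece has area ∫[-4,-3] (3*u**3 + 27*u**2 + 78*u + 72) du = 3/4.
On [-3, -2], y = 1 is on top; that piece has area ∫[-3,-2] (-(3*u**3 + 27*u**2 + 78*u + 72)) du = 3/4.
Total enclosed area = 3/4 + 3/4 = 3/2.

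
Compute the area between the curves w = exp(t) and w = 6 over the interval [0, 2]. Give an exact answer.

-23 + exp(2) + 12*log(6)

The difference (exp(t)) - (6) = exp(t) - 6 changes sign at t = log(6) inside [0, 2], so split the integral there.
∫[0,log(6)] (exp(t) - 6) dt = 5 - log(46656); the area of that piece is -5 + log(46656).
∫[log(6),2] (exp(t) - 6) dt = -18 + exp(2) + 6*log(6).
Total area = (-5 + log(46656)) + (-18 + exp(2) + 6*log(6)) = -23 + exp(2) + 12*log(6).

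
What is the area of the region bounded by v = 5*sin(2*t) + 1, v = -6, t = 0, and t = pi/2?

5 + 7*pi/2

On [0, pi/2], (5*sin(2*t) + 1) - (-6) = 5*sin(2*t) + 7 is ≥ 0 throughout, so the area is a single integral of |5*sin(2*t) + 7|.
∫[0,pi/2] (5*sin(2*t) + 7) dt = 5 + 7*pi/2.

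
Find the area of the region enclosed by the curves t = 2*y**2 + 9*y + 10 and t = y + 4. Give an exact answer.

Both boundary curves give t as a function of y, so integrate with respect to y. Setting them equal: 2*y**2 + 8*y + 6 = 0, i.e. 2*(y + 1)*(y + 3) = 0, so they meet at y = -3, -1.
For y in [-3, -1], t = 2*y**2 + 9*y + 10 is on the left; area = ∫[-3,-1] (-(2*y**2 + 8*y + 6)) dy = 8/3.

8/3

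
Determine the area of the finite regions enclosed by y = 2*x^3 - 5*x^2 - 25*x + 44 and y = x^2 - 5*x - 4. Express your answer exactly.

Set the curves equal: 2*x^3 - 5*x^2 - 25*x + 44 = x^2 - 5*x - 4, so 2*x^3 - 6*x^2 - 20*x + 48 = 0, which factors as 2*(x - 4)*(x - 2)*(x + 3) = 0. The curves meet at x = -3, 2, 4.
On [-3, 2], y = 2*x^3 - 5*x^2 - 25*x + 44 is on top; that piece has area ∫[-3,2] (2*x^3 - 6*x^2 - 20*x + 48) dx = 375/2.
On [2, 4], y = x^2 - 5*x - 4 is on top; that piece has area ∫[2,4] (-(2*x^3 - 6*x^2 - 20*x + 48)) dx = 16.
Total enclosed area = 375/2 + 16 = 407/2.

407/2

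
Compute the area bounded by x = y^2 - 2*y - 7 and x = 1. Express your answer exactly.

Both boundary curves give x as a function of y, so integrate with respect to y. Setting them equal: y^2 - 2*y - 8 = 0, i.e. (y - 4)*(y + 2) = 0, so they meet at y = -2, 4.
For y in [-2, 4], x = y^2 - 2*y - 7 is on the left; area = ∫[-2,4] (-(y^2 - 2*y - 8)) dy = 36.

36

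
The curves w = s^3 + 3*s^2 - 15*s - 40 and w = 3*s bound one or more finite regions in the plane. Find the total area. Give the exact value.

Set the curves equal: s^3 + 3*s^2 - 15*s - 40 = 3*s, so s^3 + 3*s^2 - 18*s - 40 = 0, which factors as (s - 4)*(s + 2)*(s + 5) = 0. The curves meet at s = -5, -2, 4.
On [-5, -2], w = s^3 + 3*s^2 - 15*s - 40 is on top; that piece has area ∫[-5,-2] (s^3 + 3*s^2 - 18*s - 40) ds = 135/4.
On [-2, 4], w = 3*s is on top; that piece has area ∫[-2,4] (-(s^3 + 3*s^2 - 18*s - 40)) ds = 216.
Total enclosed area = 135/4 + 216 = 999/4.

999/4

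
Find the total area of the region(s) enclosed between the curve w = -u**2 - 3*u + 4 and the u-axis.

125/6

The curve meets the u-axis where -u**2 - 3*u + 4 = 0, i.e. -(u - 1)*(u + 4) = 0, at u = -4, 1.
On [-4, 1] the curve lies above the axis; ∫[-4,1] (-u**2 - 3*u + 4) du = 125/6, giving area 125/6.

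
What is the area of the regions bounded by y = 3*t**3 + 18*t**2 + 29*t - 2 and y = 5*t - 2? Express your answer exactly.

24

Set the curves equal: 3*t**3 + 18*t**2 + 29*t - 2 = 5*t - 2, so 3*t**3 + 18*t**2 + 24*t = 0, which factors as 3*t*(t + 2)*(t + 4) = 0. The curves meet at t = -4, -2, 0.
On [-4, -2], y = 3*t**3 + 18*t**2 + 29*t - 2 is on top; that piece has area ∫[-4,-2] (3*t**3 + 18*t**2 + 24*t) dt = 12.
On [-2, 0], y = 5*t - 2 is on top; that piece has area ∫[-2,0] (-(3*t**3 + 18*t**2 + 24*t)) dt = 12.
Total enclosed area = 12 + 12 = 24.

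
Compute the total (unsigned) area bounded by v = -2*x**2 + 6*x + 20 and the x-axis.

343/3

The curve meets the x-axis where -2*x**2 + 6*x + 20 = 0, i.e. -2*(x - 5)*(x + 2) = 0, at x = -2, 5.
On [-2, 5] the curve lies above the axis; ∫[-2,5] (-2*x**2 + 6*x + 20) dx = 343/3, giving area 343/3.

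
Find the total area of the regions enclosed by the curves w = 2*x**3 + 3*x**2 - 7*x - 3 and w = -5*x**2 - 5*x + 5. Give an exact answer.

253/6

Set the curves equal: 2*x**3 + 3*x**2 - 7*x - 3 = -5*x**2 - 5*x + 5, so 2*x**3 + 8*x**2 - 2*x - 8 = 0, which factors as 2*(x - 1)*(x + 1)*(x + 4) = 0. The curves meet at x = -4, -1, 1.
On [-4, -1], w = 2*x**3 + 3*x**2 - 7*x - 3 is on top; that piece has area ∫[-4,-1] (2*x**3 + 8*x**2 - 2*x - 8) dx = 63/2.
On [-1, 1], w = -5*x**2 - 5*x + 5 is on top; that piece has area ∫[-1,1] (-(2*x**3 + 8*x**2 - 2*x - 8)) dx = 32/3.
Total enclosed area = 63/2 + 32/3 = 253/6.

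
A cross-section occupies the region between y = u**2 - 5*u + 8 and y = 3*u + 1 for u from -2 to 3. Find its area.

136/3

The difference (u**2 - 5*u + 8) - (3*u + 1) = u**2 - 8*u + 7 changes sign at u = 1 inside [-2, 3], so split the integral there.
∫[-2,1] (u**2 - 8*u + 7) du = 36.
∫[1,3] (u**2 - 8*u + 7) du = -28/3; the area of that piece is 28/3.
Total area = 36 + 28/3 = 136/3.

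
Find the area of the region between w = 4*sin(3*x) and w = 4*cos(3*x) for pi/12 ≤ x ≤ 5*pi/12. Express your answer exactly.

8*sqrt(2)/3

On [pi/12, 5*pi/12], (4*sin(3*x)) - (4*cos(3*x)) = 4*sin(3*x) - 4*cos(3*x) is ≥ 0 throughout, so the area is a single integral of |4*sin(3*x) - 4*cos(3*x)|.
∫[pi/12,5*pi/12] (4*sin(3*x) - 4*cos(3*x)) dx = 8*sqrt(2)/3.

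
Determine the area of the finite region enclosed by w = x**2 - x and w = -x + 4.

Set the curves equal: x**2 - x = -x + 4, so x**2 - 4 = 0, which factors as (x - 2)*(x + 2) = 0. The curves meet at x = -2, 2.
On [-2, 2], w = -x + 4 is on top; that piece has area ∫[-2,2] (-(x**2 - 4)) dx = 32/3.

32/3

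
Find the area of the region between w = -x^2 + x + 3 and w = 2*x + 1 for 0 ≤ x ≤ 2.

3

The difference (-x^2 + x + 3) - (2*x + 1) = -x^2 - x + 2 changes sign at x = 1 inside [0, 2], so split the integral there.
∫[0,1] (-x^2 - x + 2) dx = 7/6.
∫[1,2] (-x^2 - x + 2) dx = -11/6; the area of that piece is 11/6.
Total area = 7/6 + 11/6 = 3.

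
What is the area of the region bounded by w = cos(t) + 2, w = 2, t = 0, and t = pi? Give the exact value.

The difference (cos(t) + 2) - (2) = cos(t) changes sign at t = pi/2 inside [0, pi], so split the integral there.
∫[0,pi/2] (cos(t)) dt = 1.
∫[pi/2,pi] (cos(t)) dt = -1; the area of that piece is 1.
Total area = 1 + 1 = 2.

2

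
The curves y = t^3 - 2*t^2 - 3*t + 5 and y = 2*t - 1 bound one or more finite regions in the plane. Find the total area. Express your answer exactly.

253/12

Set the curves equal: t^3 - 2*t^2 - 3*t + 5 = 2*t - 1, so t^3 - 2*t^2 - 5*t + 6 = 0, which factors as (t - 3)*(t - 1)*(t + 2) = 0. The curves meet at t = -2, 1, 3.
On [-2, 1], y = t^3 - 2*t^2 - 3*t + 5 is on top; that piece has area ∫[-2,1] (t^3 - 2*t^2 - 5*t + 6) dt = 63/4.
On [1, 3], y = 2*t - 1 is on top; that piece has area ∫[1,3] (-(t^3 - 2*t^2 - 5*t + 6)) dt = 16/3.
Total enclosed area = 63/4 + 16/3 = 253/12.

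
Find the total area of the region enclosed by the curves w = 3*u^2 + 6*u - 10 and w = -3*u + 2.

Set the curves equal: 3*u^2 + 6*u - 10 = -3*u + 2, so 3*u^2 + 9*u - 12 = 0, which factors as 3*(u - 1)*(u + 4) = 0. The curves meet at u = -4, 1.
On [-4, 1], w = -3*u + 2 is on top; that piece has area ∫[-4,1] (-(3*u^2 + 9*u - 12)) du = 125/2.

125/2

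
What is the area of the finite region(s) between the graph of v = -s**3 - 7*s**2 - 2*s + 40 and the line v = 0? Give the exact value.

1741/12

The curve meets the s-axis where -s**3 - 7*s**2 - 2*s + 40 = 0, i.e. -(s - 2)*(s + 4)*(s + 5) = 0, at s = -5, -4, 2.
On [-5, -4] the curve lies below the axis; ∫[-5,-4] (-s**3 - 7*s**2 - 2*s + 40) ds = -13/12, giving area 13/12.
On [-4, 2] the curve lies above the axis; ∫[-4,2] (-s**3 - 7*s**2 - 2*s + 40) ds = 144, giving area 144.
Total area = 13/12 + 144 = 1741/12.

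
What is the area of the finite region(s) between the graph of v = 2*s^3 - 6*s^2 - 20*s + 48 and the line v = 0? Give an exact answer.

The curve meets the s-axis where 2*s^3 - 6*s^2 - 20*s + 48 = 0, i.e. 2*(s - 4)*(s - 2)*(s + 3) = 0, at s = -3, 2, 4.
On [-3, 2] the curve lies above the axis; ∫[-3,2] (2*s^3 - 6*s^2 - 20*s + 48) ds = 375/2, giving area 375/2.
On [2, 4] the curve lies below the axis; ∫[2,4] (2*s^3 - 6*s^2 - 20*s + 48) ds = -16, giving area 16.
Total area = 375/2 + 16 = 407/2.

407/2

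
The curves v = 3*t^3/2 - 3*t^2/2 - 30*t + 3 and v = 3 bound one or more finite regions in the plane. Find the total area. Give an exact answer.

Set the curves equal: 3*t^3/2 - 3*t^2/2 - 30*t + 3 = 3, so 3*t^3/2 - 3*t^2/2 - 30*t = 0, which factors as 3*t*(t - 5)*(t + 4)/2 = 0. The curves meet at t = -4, 0, 5.
On [-4, 0], v = 3*t^3/2 - 3*t^2/2 - 30*t + 3 is on top; that piece has area ∫[-4,0] (3*t^3/2 - 3*t^2/2 - 30*t) dt = 112.
On [0, 5], v = 3 is on top; that piece has area ∫[0,5] (-(3*t^3/2 - 3*t^2/2 - 30*t)) dt = 1625/8.
Total enclosed area = 112 + 1625/8 = 2521/8.

2521/8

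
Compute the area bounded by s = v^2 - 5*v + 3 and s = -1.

9/2

Both boundary curves give s as a function of v, so integrate with respect to v. Setting them equal: v^2 - 5*v + 4 = 0, i.e. (v - 4)*(v - 1) = 0, so they meet at v = 1, 4.
For v in [1, 4], s = v^2 - 5*v + 3 is on the left; area = ∫[1,4] (-(v^2 - 5*v + 4)) dv = 9/2.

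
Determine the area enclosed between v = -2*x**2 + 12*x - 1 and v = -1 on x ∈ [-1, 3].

128/3

The difference (-2*x**2 + 12*x - 1) - (-1) = -2*x**2 + 12*x changes sign at x = 0 inside [-1, 3], so split the integral there.
∫[-1,0] (-2*x**2 + 12*x) dx = -20/3; the area of that piece is 20/3.
∫[0,3] (-2*x**2 + 12*x) dx = 36.
Total area = 20/3 + 36 = 128/3.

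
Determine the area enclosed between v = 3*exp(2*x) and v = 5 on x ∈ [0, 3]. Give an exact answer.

-37/2 - 11*log(3)/2 + log(15)/2 + 9*log(5)/2 + 3*exp(6)/2

The difference (3*exp(2*x)) - (5) = 3*exp(2*x) - 5 changes sign at x = -log(3)/2 + log(5)/2 inside [0, 3], so split the integral there.
∫[0,-log(3)/2 + log(5)/2] (3*exp(2*x) - 5) dx = log(9*sqrt(15)/125) + 1; the area of that piece is -1 + log(25*sqrt(15)/27).
∫[-log(3)/2 + log(5)/2,3] (3*exp(2*x) - 5) dx = -35/2 - 5*log(3)/2 + 5*log(5)/2 + 3*exp(6)/2.
Total area = (-1 + log(25*sqrt(15)/27)) + (-35/2 - 5*log(3)/2 + 5*log(5)/2 + 3*exp(6)/2) = -37/2 - 11*log(3)/2 + log(15)/2 + 9*log(5)/2 + 3*exp(6)/2.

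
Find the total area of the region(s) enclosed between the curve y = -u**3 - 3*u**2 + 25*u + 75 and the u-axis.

524

The curve meets the u-axis where -u**3 - 3*u**2 + 25*u + 75 = 0, i.e. -(u - 5)*(u + 3)*(u + 5) = 0, at u = -5, -3, 5.
On [-5, -3] the curve lies below the axis; ∫[-5,-3] (-u**3 - 3*u**2 + 25*u + 75) du = -12, giving area 12.
On [-3, 5] the curve lies above the axis; ∫[-3,5] (-u**3 - 3*u**2 + 25*u + 75) du = 512, giving area 512.
Total area = 12 + 512 = 524.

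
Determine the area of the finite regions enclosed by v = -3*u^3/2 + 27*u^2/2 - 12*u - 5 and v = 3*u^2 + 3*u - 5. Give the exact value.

Set the curves equal: -3*u^3/2 + 27*u^2/2 - 12*u - 5 = 3*u^2 + 3*u - 5, so -3*u^3/2 + 21*u^2/2 - 15*u = 0, which factors as -3*u*(u - 5)*(u - 2)/2 = 0. The curves meet at u = 0, 2, 5.
On [0, 2], v = 3*u^2 + 3*u - 5 is on top; that piece has area ∫[0,2] (-(-3*u^3/2 + 21*u^2/2 - 15*u)) du = 8.
On [2, 5], v = -3*u^3/2 + 27*u^2/2 - 12*u - 5 is on top; that piece has area ∫[2,5] (-3*u^3/2 + 21*u^2/2 - 15*u) du = 189/8.
Total enclosed area = 8 + 189/8 = 253/8.

253/8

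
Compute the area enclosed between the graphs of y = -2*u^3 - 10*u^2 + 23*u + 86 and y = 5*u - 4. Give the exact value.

1136/3

Set the curves equal: -2*u^3 - 10*u^2 + 23*u + 86 = 5*u - 4, so -2*u^3 - 10*u^2 + 18*u + 90 = 0, which factors as -2*(u - 3)*(u + 3)*(u + 5) = 0. The curves meet at u = -5, -3, 3.
On [-5, -3], y = 5*u - 4 is on top; that piece has area ∫[-5,-3] (-(-2*u^3 - 10*u^2 + 18*u + 90)) du = 56/3.
On [-3, 3], y = -2*u^3 - 10*u^2 + 23*u + 86 is on top; that piece has area ∫[-3,3] (-2*u^3 - 10*u^2 + 18*u + 90) du = 360.
Total enclosed area = 56/3 + 360 = 1136/3.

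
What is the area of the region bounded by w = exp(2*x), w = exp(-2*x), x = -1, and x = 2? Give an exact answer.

-2 + exp(-4)/2 + exp(-2)/2 + exp(2)/2 + exp(4)/2

The difference (exp(2*x)) - (exp(-2*x)) = exp(2*x) - exp(-2*x) changes sign at x = 0 inside [-1, 2], so split the integral there.
∫[-1,0] (exp(2*x) - exp(-2*x)) dx = -exp(2)/2 - exp(-2)/2 + 1; the area of that piece is -1 + exp(-2)/2 + exp(2)/2.
∫[0,2] (exp(2*x) - exp(-2*x)) dx = -1 + exp(-4)/2 + exp(4)/2.
Total area = (-1 + exp(-2)/2 + exp(2)/2) + (-1 + exp(-4)/2 + exp(4)/2) = -2 + exp(-4)/2 + exp(-2)/2 + exp(2)/2 + exp(4)/2.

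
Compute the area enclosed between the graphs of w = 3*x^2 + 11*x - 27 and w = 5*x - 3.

108

Set the curves equal: 3*x^2 + 11*x - 27 = 5*x - 3, so 3*x^2 + 6*x - 24 = 0, which factors as 3*(x - 2)*(x + 4) = 0. The curves meet at x = -4, 2.
On [-4, 2], w = 5*x - 3 is on top; that piece has area ∫[-4,2] (-(3*x^2 + 6*x - 24)) dx = 108.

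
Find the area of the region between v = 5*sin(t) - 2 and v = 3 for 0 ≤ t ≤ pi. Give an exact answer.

-10 + 5*pi

On [0, pi], (5*sin(t) - 2) - (3) = 5*sin(t) - 5 is ≤ 0 throughout, so the area is a single integral of |5*sin(t) - 5|.
∫[0,pi] (5*sin(t) - 5) dt = 10 - 5*pi; the area of that piece is -10 + 5*pi.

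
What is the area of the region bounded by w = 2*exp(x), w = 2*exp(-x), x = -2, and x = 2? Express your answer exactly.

-8 + 4*exp(-2) + 4*exp(2)

The difference (2*exp(x)) - (2*exp(-x)) = 2*exp(x) - 2*exp(-x) changes sign at x = 0 inside [-2, 2], so split the integral there.
∫[-2,0] (2*exp(x) - 2*exp(-x)) dx = -2*exp(2) - 2*exp(-2) + 4; the area of that piece is -4 + 2*exp(-2) + 2*exp(2).
∫[0,2] (2*exp(x) - 2*exp(-x)) dx = -4 + 2*exp(-2) + 2*exp(2).
Total area = (-4 + 2*exp(-2) + 2*exp(2)) + (-4 + 2*exp(-2) + 2*exp(2)) = -8 + 4*exp(-2) + 4*exp(2).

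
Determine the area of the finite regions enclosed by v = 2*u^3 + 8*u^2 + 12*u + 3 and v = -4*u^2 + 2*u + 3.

Set the curves equal: 2*u^3 + 8*u^2 + 12*u + 3 = -4*u^2 + 2*u + 3, so 2*u^3 + 12*u^2 + 10*u = 0, which factors as 2*u*(u + 1)*(u + 5) = 0. The curves meet at u = -5, -1, 0.
On [-5, -1], v = 2*u^3 + 8*u^2 + 12*u + 3 is on top; that piece has area ∫[-5,-1] (2*u^3 + 12*u^2 + 10*u) du = 64.
On [-1, 0], v = -4*u^2 + 2*u + 3 is on top; that piece has area ∫[-1,0] (-(2*u^3 + 12*u^2 + 10*u)) du = 3/2.
Total enclosed area = 64 + 3/2 = 131/2.

131/2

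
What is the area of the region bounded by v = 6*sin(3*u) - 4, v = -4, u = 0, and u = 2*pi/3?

8

The difference (6*sin(3*u) - 4) - (-4) = 6*sin(3*u) changes sign at u = pi/3 inside [0, 2*pi/3], so split the integral there.
∫[0,pi/3] (6*sin(3*u)) du = 4.
∫[pi/3,2*pi/3] (6*sin(3*u)) du = -4; the area of that piece is 4.
Total area = 4 + 4 = 8.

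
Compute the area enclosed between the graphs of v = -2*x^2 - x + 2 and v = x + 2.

Set the curves equal: -2*x^2 - x + 2 = x + 2, so -2*x^2 - 2*x = 0, which factors as -2*x*(x + 1) = 0. The curves meet at x = -1, 0.
On [-1, 0], v = -2*x^2 - x + 2 is on top; that piece has area ∫[-1,0] (-2*x^2 - 2*x) dx = 1/3.

1/3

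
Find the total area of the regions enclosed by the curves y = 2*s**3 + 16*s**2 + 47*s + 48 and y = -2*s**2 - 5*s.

Set the curves equal: 2*s**3 + 16*s**2 + 47*s + 48 = -2*s**2 - 5*s, so 2*s**3 + 18*s**2 + 52*s + 48 = 0, which factors as 2*(s + 2)*(s + 3)*(s + 4) = 0. The curves meet at s = -4, -3, -2.
On [-4, -3], y = 2*s**3 + 16*s**2 + 47*s + 48 is on top; that piece has area ∫[-4,-3] (2*s**3 + 18*s**2 + 52*s + 48) ds = 1/2.
On [-3, -2], y = -2*s**2 - 5*s is on top; that piece has area ∫[-3,-2] (-(2*s**3 + 18*s**2 + 52*s + 48)) ds = 1/2.
Total enclosed area = 1/2 + 1/2 = 1.

1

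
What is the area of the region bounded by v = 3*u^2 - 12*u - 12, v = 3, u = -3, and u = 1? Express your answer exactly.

The difference (3*u^2 - 12*u - 12) - (3) = 3*u^2 - 12*u - 15 changes sign at u = -1 inside [-3, 1], so split the integral there.
∫[-3,-1] (3*u^2 - 12*u - 15) du = 44.
∫[-1,1] (3*u^2 - 12*u - 15) du = -28; the area of that piece is 28.
Total area = 44 + 28 = 72.

72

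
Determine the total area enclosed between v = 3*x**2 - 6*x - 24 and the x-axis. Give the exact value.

The curve meets the x-axis where 3*x**2 - 6*x - 24 = 0, i.e. 3*(x - 4)*(x + 2) = 0, at x = -2, 4.
On [-2, 4] the curve lies below the axis; ∫[-2,4] (3*x**2 - 6*x - 24) dx = -108, giving area 108.

108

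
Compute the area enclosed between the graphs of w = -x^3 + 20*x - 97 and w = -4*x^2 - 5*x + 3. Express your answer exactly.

Set the curves equal: -x^3 + 20*x - 97 = -4*x^2 - 5*x + 3, so -x^3 + 4*x^2 + 25*x - 100 = 0, which factors as -(x - 5)*(x - 4)*(x + 5) = 0. The curves meet at x = -5, 4, 5.
On [-5, 4], w = -4*x^2 - 5*x + 3 is on top; that piece has area ∫[-5,4] (-(-x^3 + 4*x^2 + 25*x - 100)) dx = 2673/4.
On [4, 5], w = -x^3 + 20*x - 97 is on top; that piece has area ∫[4,5] (-x^3 + 4*x^2 + 25*x - 100) dx = 19/12.
Total enclosed area = 2673/4 + 19/12 = 4019/6.

4019/6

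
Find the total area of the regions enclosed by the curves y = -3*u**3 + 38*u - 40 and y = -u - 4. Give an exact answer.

Set the curves equal: -3*u**3 + 38*u - 40 = -u - 4, so -3*u**3 + 39*u - 36 = 0, which factors as -3*(u - 3)*(u - 1)*(u + 4) = 0. The curves meet at u = -4, 1, 3.
On [-4, 1], y = -u - 4 is on top; that piece has area ∫[-4,1] (-(-3*u**3 + 39*u - 36)) du = 1125/4.
On [1, 3], y = -3*u**3 + 38*u - 40 is on top; that piece has area ∫[1,3] (-3*u**3 + 39*u - 36) du = 24.
Total enclosed area = 1125/4 + 24 = 1221/4.

1221/4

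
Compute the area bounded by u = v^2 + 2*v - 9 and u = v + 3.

343/6

Both boundary curves give u as a function of v, so integrate with respect to v. Setting them equal: v^2 + v - 12 = 0, i.e. (v - 3)*(v + 4) = 0, so they meet at v = -4, 3.
For v in [-4, 3], u = v^2 + 2*v - 9 is on the left; area = ∫[-4,3] (-(v^2 + v - 12)) dv = 343/6.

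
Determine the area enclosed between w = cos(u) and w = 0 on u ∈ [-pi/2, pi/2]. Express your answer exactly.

2

On [-pi/2, pi/2], (cos(u)) - (0) = cos(u) is ≥ 0 throughout, so the area is a single integral of |cos(u)|.
∫[-pi/2,pi/2] (cos(u)) du = 2.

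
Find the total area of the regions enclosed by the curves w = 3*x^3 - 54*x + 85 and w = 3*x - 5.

1551/2

Set the curves equal: 3*x^3 - 54*x + 85 = 3*x - 5, so 3*x^3 - 57*x + 90 = 0, which factors as 3*(x - 3)*(x - 2)*(x + 5) = 0. The curves meet at x = -5, 2, 3.
On [-5, 2], w = 3*x^3 - 54*x + 85 is on top; that piece has area ∫[-5,2] (3*x^3 - 57*x + 90) dx = 3087/4.
On [2, 3], w = 3*x - 5 is on top; that piece has area ∫[2,3] (-(3*x^3 - 57*x + 90)) dx = 15/4.
Total enclosed area = 3087/4 + 15/4 = 1551/2.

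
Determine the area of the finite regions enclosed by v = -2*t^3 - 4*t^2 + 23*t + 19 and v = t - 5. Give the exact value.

Set the curves equal: -2*t^3 - 4*t^2 + 23*t + 19 = t - 5, so -2*t^3 - 4*t^2 + 22*t + 24 = 0, which factors as -2*(t - 3)*(t + 1)*(t + 4) = 0. The curves meet at t = -4, -1, 3.
On [-4, -1], v = t - 5 is on top; that piece has area ∫[-4,-1] (-(-2*t^3 - 4*t^2 + 22*t + 24)) dt = 99/2.
On [-1, 3], v = -2*t^3 - 4*t^2 + 23*t + 19 is on top; that piece has area ∫[-1,3] (-2*t^3 - 4*t^2 + 22*t + 24) dt = 320/3.
Total enclosed area = 99/2 + 320/3 = 937/6.

937/6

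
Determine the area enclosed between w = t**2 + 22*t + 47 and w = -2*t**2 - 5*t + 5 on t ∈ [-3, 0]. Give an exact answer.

The difference (t**2 + 22*t + 47) - (-2*t**2 - 5*t + 5) = 3*t**2 + 27*t + 42 changes sign at t = -2 inside [-3, 0], so split the integral there.
∫[-3,-2] (3*t**2 + 27*t + 42) dt = -13/2; the area of that piece is 13/2.
∫[-2,0] (3*t**2 + 27*t + 42) dt = 38.
Total area = 13/2 + 38 = 89/2.

89/2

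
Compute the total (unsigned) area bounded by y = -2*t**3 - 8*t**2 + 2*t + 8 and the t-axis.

The curve meets the t-axis where -2*t**3 - 8*t**2 + 2*t + 8 = 0, i.e. -2*(t - 1)*(t + 1)*(t + 4) = 0, at t = -4, -1, 1.
On [-4, -1] the curve lies below the axis; ∫[-4,-1] (-2*t**3 - 8*t**2 + 2*t + 8) dt = -63/2, giving area 63/2.
On [-1, 1] the curve lies above the axis; ∫[-1,1] (-2*t**3 - 8*t**2 + 2*t + 8) dt = 32/3, giving area 32/3.
Total area = 63/2 + 32/3 = 253/6.

253/6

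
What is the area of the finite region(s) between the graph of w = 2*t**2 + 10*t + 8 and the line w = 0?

9

The curve meets the t-axis where 2*t**2 + 10*t + 8 = 0, i.e. 2*(t + 1)*(t + 4) = 0, at t = -4, -1.
On [-4, -1] the curve lies below the axis; ∫[-4,-1] (2*t**2 + 10*t + 8) dt = -9, giving area 9.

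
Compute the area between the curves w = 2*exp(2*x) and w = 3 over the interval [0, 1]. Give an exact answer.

The difference (2*exp(2*x)) - (3) = 2*exp(2*x) - 3 changes sign at x = -log(2)/2 + log(3)/2 inside [0, 1], so split the integral there.
∫[0,-log(2)/2 + log(3)/2] (2*exp(2*x) - 3) dx = log(2*sqrt(6)/9) + 1/2; the area of that piece is -1/2 + log(3*sqrt(6)/4).
∫[-log(2)/2 + log(3)/2,1] (2*exp(2*x) - 3) dx = -9/2 - 3*log(2)/2 + 3*log(3)/2 + exp(2).
Total area = (-1/2 + log(3*sqrt(6)/4)) + (-9/2 - 3*log(2)/2 + 3*log(3)/2 + exp(2)) = -5 - 7*log(2)/2 + log(6)/2 + 5*log(3)/2 + exp(2).

-5 - 7*log(2)/2 + log(6)/2 + 5*log(3)/2 + exp(2)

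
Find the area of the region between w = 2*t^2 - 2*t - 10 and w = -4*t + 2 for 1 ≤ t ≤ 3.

The difference (2*t^2 - 2*t - 10) - (-4*t + 2) = 2*t^2 + 2*t - 12 changes sign at t = 2 inside [1, 3], so split the integral there.
∫[1,2] (2*t^2 + 2*t - 12) dt = -13/3; the area of that piece is 13/3.
∫[2,3] (2*t^2 + 2*t - 12) dt = 17/3.
Total area = 13/3 + 17/3 = 10.

10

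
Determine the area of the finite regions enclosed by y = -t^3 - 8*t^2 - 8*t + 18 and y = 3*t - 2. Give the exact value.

443/6

Set the curves equal: -t^3 - 8*t^2 - 8*t + 18 = 3*t - 2, so -t^3 - 8*t^2 - 11*t + 20 = 0, which factors as -(t - 1)*(t + 4)*(t + 5) = 0. The curves meet at t = -5, -4, 1.
On [-5, -4], y = 3*t - 2 is on top; that piece has area ∫[-5,-4] (-(-t^3 - 8*t^2 - 11*t + 20)) dt = 11/12.
On [-4, 1], y = -t^3 - 8*t^2 - 8*t + 18 is on top; that piece has area ∫[-4,1] (-t^3 - 8*t^2 - 11*t + 20) dt = 875/12.
Total enclosed area = 11/12 + 875/12 = 443/6.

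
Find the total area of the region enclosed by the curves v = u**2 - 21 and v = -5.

Set the curves equal: u**2 - 21 = -5, so u**2 - 16 = 0, which factors as (u - 4)*(u + 4) = 0. The curves meet at u = -4, 4.
On [-4, 4], v = -5 is on top; that piece has area ∫[-4,4] (-(u**2 - 16)) du = 256/3.

256/3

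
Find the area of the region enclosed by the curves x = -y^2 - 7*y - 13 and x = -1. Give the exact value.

1/6

Both boundary curves give x as a function of y, so integrate with respect to y. Setting them equal: -y^2 - 7*y - 12 = 0, i.e. -(y + 3)*(y + 4) = 0, so they meet at y = -4, -3.
For y in [-4, -3], x = -y^2 - 7*y - 13 is on the right; area = ∫[-4,-3] (-y^2 - 7*y - 12) dy = 1/6.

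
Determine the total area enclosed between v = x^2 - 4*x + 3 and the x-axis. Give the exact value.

The curve meets the x-axis where x^2 - 4*x + 3 = 0, i.e. (x - 3)*(x - 1) = 0, at x = 1, 3.
On [1, 3] the curve lies below the axis; ∫[1,3] (x^2 - 4*x + 3) dx = -4/3, giving area 4/3.

4/3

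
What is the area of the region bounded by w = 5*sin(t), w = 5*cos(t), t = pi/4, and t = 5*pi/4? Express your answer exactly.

10*sqrt(2)

On [pi/4, 5*pi/4], (5*sin(t)) - (5*cos(t)) = 5*sin(t) - 5*cos(t) is ≥ 0 throughout, so the area is a single integral of |5*sin(t) - 5*cos(t)|.
∫[pi/4,5*pi/4] (5*sin(t) - 5*cos(t)) dt = 10*sqrt(2).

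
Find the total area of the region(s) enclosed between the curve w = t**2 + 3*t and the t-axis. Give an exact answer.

9/2

The curve meets the t-axis where t**2 + 3*t = 0, i.e. t*(t + 3) = 0, at t = -3, 0.
On [-3, 0] the curve lies below the axis; ∫[-3,0] (t**2 + 3*t) dt = -9/2, giving area 9/2.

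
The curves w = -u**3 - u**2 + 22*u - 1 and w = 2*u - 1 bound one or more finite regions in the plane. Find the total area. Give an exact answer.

Set the curves equal: -u**3 - u**2 + 22*u - 1 = 2*u - 1, so -u**3 - u**2 + 20*u = 0, which factors as -u*(u - 4)*(u + 5) = 0. The curves meet at u = -5, 0, 4.
On [-5, 0], w = 2*u - 1 is on top; that piece has area ∫[-5,0] (-(-u**3 - u**2 + 20*u)) du = 1625/12.
On [0, 4], w = -u**3 - u**2 + 22*u - 1 is on top; that piece has area ∫[0,4] (-u**3 - u**2 + 20*u) du = 224/3.
Total enclosed area = 1625/12 + 224/3 = 2521/12.

2521/12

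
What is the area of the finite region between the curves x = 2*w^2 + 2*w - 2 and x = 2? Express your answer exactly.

9

Both boundary curves give x as a function of w, so integrate with respect to w. Setting them equal: 2*w^2 + 2*w - 4 = 0, i.e. 2*(w - 1)*(w + 2) = 0, so they meet at w = -2, 1.
For w in [-2, 1], x = 2*w^2 + 2*w - 2 is on the left; area = ∫[-2,1] (-(2*w^2 + 2*w - 4)) dw = 9.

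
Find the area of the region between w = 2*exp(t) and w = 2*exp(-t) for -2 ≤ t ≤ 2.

-8 + 4*exp(-2) + 4*exp(2)

The difference (2*exp(t)) - (2*exp(-t)) = 2*exp(t) - 2*exp(-t) changes sign at t = 0 inside [-2, 2], so split the integral there.
∫[-2,0] (2*exp(t) - 2*exp(-t)) dt = -2*exp(2) - 2*exp(-2) + 4; the area of that piece is -4 + 2*exp(-2) + 2*exp(2).
∫[0,2] (2*exp(t) - 2*exp(-t)) dt = -4 + 2*exp(-2) + 2*exp(2).
Total area = (-4 + 2*exp(-2) + 2*exp(2)) + (-4 + 2*exp(-2) + 2*exp(2)) = -8 + 4*exp(-2) + 4*exp(2).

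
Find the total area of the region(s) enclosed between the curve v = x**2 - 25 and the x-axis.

The curve meets the x-axis where x**2 - 25 = 0, i.e. (x - 5)*(x + 5) = 0, at x = -5, 5.
On [-5, 5] the curve lies below the axis; ∫[-5,5] (x**2 - 25) dx = -500/3, giving area 500/3.

500/3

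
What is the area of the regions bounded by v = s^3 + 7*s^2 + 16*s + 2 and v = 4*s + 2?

Set the curves equal: s^3 + 7*s^2 + 16*s + 2 = 4*s + 2, so s^3 + 7*s^2 + 12*s = 0, which factors as s*(s + 3)*(s + 4) = 0. The curves meet at s = -4, -3, 0.
On [-4, -3], v = s^3 + 7*s^2 + 16*s + 2 is on top; that piece has area ∫[-4,-3] (s^3 + 7*s^2 + 12*s) ds = 7/12.
On [-3, 0], v = 4*s + 2 is on top; that piece has area ∫[-3,0] (-(s^3 + 7*s^2 + 12*s)) ds = 45/4.
Total enclosed area = 7/12 + 45/4 = 71/6.

71/6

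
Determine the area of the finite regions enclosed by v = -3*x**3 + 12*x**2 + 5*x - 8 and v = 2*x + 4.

253/4

Set the curves equal: -3*x**3 + 12*x**2 + 5*x - 8 = 2*x + 4, so -3*x**3 + 12*x**2 + 3*x - 12 = 0, which factors as -3*(x - 4)*(x - 1)*(x + 1) = 0. The curves meet at x = -1, 1, 4.
On [-1, 1], v = 2*x + 4 is on top; that piece has area ∫[-1,1] (-(-3*x**3 + 12*x**2 + 3*x - 12)) dx = 16.
On [1, 4], v = -3*x**3 + 12*x**2 + 5*x - 8 is on top; that piece has area ∫[1,4] (-3*x**3 + 12*x**2 + 3*x - 12) dx = 189/4.
Total enclosed area = 16 + 189/4 = 253/4.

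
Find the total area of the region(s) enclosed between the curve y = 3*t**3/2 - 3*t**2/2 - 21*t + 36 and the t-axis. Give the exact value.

1741/8

The curve meets the t-axis where 3*t**3/2 - 3*t**2/2 - 21*t + 36 = 0, i.e. 3*(t - 3)*(t - 2)*(t + 4)/2 = 0, at t = -4, 2, 3.
On [-4, 2] the curve lies above the axis; ∫[-4,2] (3*t**3/2 - 3*t**2/2 - 21*t + 36) dt = 216, giving area 216.
On [2, 3] the curve lies below the axis; ∫[2,3] (3*t**3/2 - 3*t**2/2 - 21*t + 36) dt = -13/8, giving area 13/8.
Total area = 216 + 13/8 = 1741/8.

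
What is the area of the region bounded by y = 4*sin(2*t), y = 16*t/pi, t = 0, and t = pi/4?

On [0, pi/4], (4*sin(2*t)) - (16*t/pi) = -16*t/pi + 4*sin(2*t) is ≥ 0 throughout, so the area is a single integral of |-16*t/pi + 4*sin(2*t)|.
∫[0,pi/4] (-16*t/pi + 4*sin(2*t)) dt = 2 - pi/2.

2 - pi/2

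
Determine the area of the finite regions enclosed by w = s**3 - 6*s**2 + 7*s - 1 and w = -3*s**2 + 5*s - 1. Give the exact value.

1/2

Set the curves equal: s**3 - 6*s**2 + 7*s - 1 = -3*s**2 + 5*s - 1, so s**3 - 3*s**2 + 2*s = 0, which factors as s*(s - 2)*(s - 1) = 0. The curves meet at s = 0, 1, 2.
On [0, 1], w = s**3 - 6*s**2 + 7*s - 1 is on top; that piece has area ∫[0,1] (s**3 - 3*s**2 + 2*s) ds = 1/4.
On [1, 2], w = -3*s**2 + 5*s - 1 is on top; that piece has area ∫[1,2] (-(s**3 - 3*s**2 + 2*s)) ds = 1/4.
Total enclosed area = 1/4 + 1/4 = 1/2.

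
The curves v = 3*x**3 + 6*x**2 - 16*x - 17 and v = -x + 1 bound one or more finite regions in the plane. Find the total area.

253/4

Set the curves equal: 3*x**3 + 6*x**2 - 16*x - 17 = -x + 1, so 3*x**3 + 6*x**2 - 15*x - 18 = 0, which factors as 3*(x - 2)*(x + 1)*(x + 3) = 0. The curves meet at x = -3, -1, 2.
On [-3, -1], v = 3*x**3 + 6*x**2 - 16*x - 17 is on top; that piece has area ∫[-3,-1] (3*x**3 + 6*x**2 - 15*x - 18) dx = 16.
On [-1, 2], v = -x + 1 is on top; that piece has area ∫[-1,2] (-(3*x**3 + 6*x**2 - 15*x - 18)) dx = 189/4.
Total enclosed area = 16 + 189/4 = 253/4.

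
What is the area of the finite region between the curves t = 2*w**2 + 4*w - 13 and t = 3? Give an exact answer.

72

Both boundary curves give t as a function of w, so integrate with respect to w. Setting them equal: 2*w**2 + 4*w - 16 = 0, i.e. 2*(w - 2)*(w + 4) = 0, so they meet at w = -4, 2.
For w in [-4, 2], t = 2*w**2 + 4*w - 13 is on the left; area = ∫[-4,2] (-(2*w**2 + 4*w - 16)) dw = 72.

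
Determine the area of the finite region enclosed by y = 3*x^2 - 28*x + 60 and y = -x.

1/2

Set the curves equal: 3*x^2 - 28*x + 60 = -x, so 3*x^2 - 27*x + 60 = 0, which factors as 3*(x - 5)*(x - 4) = 0. The curves meet at x = 4, 5.
On [4, 5], y = -x is on top; that piece has area ∫[4,5] (-(3*x^2 - 27*x + 60)) dx = 1/2.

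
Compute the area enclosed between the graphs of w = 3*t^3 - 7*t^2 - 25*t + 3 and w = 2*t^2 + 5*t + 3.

1221/4

Set the curves equal: 3*t^3 - 7*t^2 - 25*t + 3 = 2*t^2 + 5*t + 3, so 3*t^3 - 9*t^2 - 30*t = 0, which factors as 3*t*(t - 5)*(t + 2) = 0. The curves meet at t = -2, 0, 5.
On [-2, 0], w = 3*t^3 - 7*t^2 - 25*t + 3 is on top; that piece has area ∫[-2,0] (3*t^3 - 9*t^2 - 30*t) dt = 24.
On [0, 5], w = 2*t^2 + 5*t + 3 is on top; that piece has area ∫[0,5] (-(3*t^3 - 9*t^2 - 30*t)) dt = 1125/4.
Total enclosed area = 24 + 1125/4 = 1221/4.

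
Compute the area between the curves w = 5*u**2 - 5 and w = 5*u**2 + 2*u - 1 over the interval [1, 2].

7

On [1, 2], (5*u**2 - 5) - (5*u**2 + 2*u - 1) = -2*u - 4 is ≤ 0 throughout, so the area is a single integral of |-2*u - 4|.
∫[1,2] (-2*u - 4) du = -7; the area of that piece is 7.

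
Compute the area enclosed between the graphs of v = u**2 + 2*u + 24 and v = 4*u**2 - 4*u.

Set the curves equal: u**2 + 2*u + 24 = 4*u**2 - 4*u, so -3*u**2 + 6*u + 24 = 0, which factors as -3*(u - 4)*(u + 2) = 0. The curves meet at u = -2, 4.
On [-2, 4], v = u**2 + 2*u + 24 is on top; that piece has area ∫[-2,4] (-3*u**2 + 6*u + 24) du = 108.

108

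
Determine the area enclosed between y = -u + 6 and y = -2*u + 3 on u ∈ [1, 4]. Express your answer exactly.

On [1, 4], (-u + 6) - (-2*u + 3) = u + 3 is ≥ 0 throughout, so the area is a single integral of |u + 3|.
∫[1,4] (u + 3) du = 33/2.

33/2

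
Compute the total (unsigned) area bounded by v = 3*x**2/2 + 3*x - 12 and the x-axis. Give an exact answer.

The curve meets the x-axis where 3*x**2/2 + 3*x - 12 = 0, i.e. 3*(x - 2)*(x + 4)/2 = 0, at x = -4, 2.
On [-4, 2] the curve lies below the axis; ∫[-4,2] (3*x**2/2 + 3*x - 12) dx = -54, giving area 54.

54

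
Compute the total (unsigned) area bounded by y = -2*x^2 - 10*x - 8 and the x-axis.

The curve meets the x-axis where -2*x^2 - 10*x - 8 = 0, i.e. -2*(x + 1)*(x + 4) = 0, at x = -4, -1.
On [-4, -1] the curve lies above the axis; ∫[-4,-1] (-2*x^2 - 10*x - 8) dx = 9, giving area 9.

9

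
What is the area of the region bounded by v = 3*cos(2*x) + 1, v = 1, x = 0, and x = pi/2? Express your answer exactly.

The difference (3*cos(2*x) + 1) - (1) = 3*cos(2*x) changes sign at x = pi/4 inside [0, pi/2], so split the integral there.
∫[0,pi/4] (3*cos(2*x)) dx = 3/2.
∫[pi/4,pi/2] (3*cos(2*x)) dx = -3/2; the area of that piece is 3/2.
Total area = 3/2 + 3/2 = 3.

3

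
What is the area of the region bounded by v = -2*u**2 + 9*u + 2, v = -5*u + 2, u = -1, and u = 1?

14

The difference (-2*u**2 + 9*u + 2) - (-5*u + 2) = -2*u**2 + 14*u changes sign at u = 0 inside [-1, 1], so split the integral there.
∫[-1,0] (-2*u**2 + 14*u) du = -23/3; the area of that piece is 23/3.
∫[0,1] (-2*u**2 + 14*u) du = 19/3.
Total area = 23/3 + 19/3 = 14.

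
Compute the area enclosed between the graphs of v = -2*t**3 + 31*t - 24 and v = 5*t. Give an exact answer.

407/2

Set the curves equal: -2*t**3 + 31*t - 24 = 5*t, so -2*t**3 + 26*t - 24 = 0, which factors as -2*(t - 3)*(t - 1)*(t + 4) = 0. The curves meet at t = -4, 1, 3.
On [-4, 1], v = 5*t is on top; that piece has area ∫[-4,1] (-(-2*t**3 + 26*t - 24)) dt = 375/2.
On [1, 3], v = -2*t**3 + 31*t - 24 is on top; that piece has area ∫[1,3] (-2*t**3 + 26*t - 24) dt = 16.
Total enclosed area = 375/2 + 16 = 407/2.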